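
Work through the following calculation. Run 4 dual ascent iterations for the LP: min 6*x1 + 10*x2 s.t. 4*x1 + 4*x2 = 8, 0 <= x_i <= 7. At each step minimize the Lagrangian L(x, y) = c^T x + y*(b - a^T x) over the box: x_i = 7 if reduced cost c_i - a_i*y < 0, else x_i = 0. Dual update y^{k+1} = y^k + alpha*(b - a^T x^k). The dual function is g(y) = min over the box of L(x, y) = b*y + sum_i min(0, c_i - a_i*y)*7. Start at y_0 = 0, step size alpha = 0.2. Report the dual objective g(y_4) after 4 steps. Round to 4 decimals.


Dual ascent for LP: min 6*x1 + 10*x2, 4*x1 + 4*x2 = 8, 0 <= x_i <= 7
Step 1: y^k = 0.0, reduced costs: (6.0, 10.0)
  x^k = (0.0, 0.0), subgradient = b - a^T x = 8.0
  y^{k+1} = 0.0 + 0.2*8.0 = 1.6
Step 2: y^k = 1.6, reduced costs: (-0.4, 3.6)
  x^k = (7.0, 0.0), subgradient = b - a^T x = -20.0
  y^{k+1} = 1.6 + 0.2*-20.0 = -2.4
Step 3: y^k = -2.4, reduced costs: (15.6, 19.6)
  x^k = (0.0, 0.0), subgradient = b - a^T x = 8.0
  y^{k+1} = -2.4 + 0.2*8.0 = -0.8
Step 4: y^k = -0.8, reduced costs: (9.2, 13.2)
  x^k = (0.0, 0.0), subgradient = b - a^T x = 8.0
  y^{k+1} = -0.8 + 0.2*8.0 = 0.8
Dual objective at y_4 = 0.8: reduced costs (2.8, 6.8), box minimizer x = (0.0, 0.0)
g(y_4) = b*y + (c1 - a1*y)*x1 + (c2 - a2*y)*x2 = 8*0.8 + 2.8*0.0 + 6.8*0.0 = 6.4 + 0.0 + 0.0 = 6.4


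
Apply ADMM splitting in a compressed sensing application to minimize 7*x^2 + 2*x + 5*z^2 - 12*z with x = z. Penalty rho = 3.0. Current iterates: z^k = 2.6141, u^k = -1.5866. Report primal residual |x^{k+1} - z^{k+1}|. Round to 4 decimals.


ADMM iteration with rho = 3.0, z^k = 2.6141, u^k = -1.5866
Step 1: x-update.
Minimize 7*x^2 + 2*x + (3.0/2)*(x - 2.6141 - 1.5866)^2
FOC: (2*7 + 3.0)*x = -2 + 3.0*(2.6141 + 1.5866)
x^{k+1} = 0.6237
Step 2: z-update.
Minimize 5*z^2 - 12*z + (3.0/2)*(0.6237 - z - 1.5866)^2
FOC: (2*5 + 3.0)*z = 12 + 3.0*(0.6237 - 1.5866)
z^{k+1} = 0.7009
Step 3: u-update.
u^{k+1} = -1.5866 + 0.6237 - 0.7009 = -1.6638
Step 4: Primal residual = |0.6237 - 0.7009| = 0.0772


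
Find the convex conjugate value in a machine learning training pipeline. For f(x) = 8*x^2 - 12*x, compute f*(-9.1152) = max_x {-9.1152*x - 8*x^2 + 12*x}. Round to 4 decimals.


f*(y) = sup_x {y*x - a*x^2 - b*x} = sup_x {(y-b)*x - a*x^2}
FOC: (y - b) - 2a*x = 0 => x* = (y - b)/(2a)
x* = (-9.1152 + 12)/(2*8) = 0.1803
f*(-9.1152) = (y-b)^2/(4a) = (-9.1152 + 12)^2/(4*8)
= 8.3221/32 = 0.2601


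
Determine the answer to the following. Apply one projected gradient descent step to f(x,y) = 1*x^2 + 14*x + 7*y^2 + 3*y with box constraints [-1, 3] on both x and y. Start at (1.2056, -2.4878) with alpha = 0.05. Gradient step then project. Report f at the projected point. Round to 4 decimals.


Step 1: Compute gradient at (1.2056, -2.4878).
grad_x = 2*1*1.2056 + 14 = 16.4112
grad_y = 2*7*-2.4878 + 3 = -31.8292
Step 2: Gradient step.
x_raw = 1.2056 - 0.05*16.4112 = 0.385
y_raw = -2.4878 - 0.05*-31.8292 = -0.8963
Step 3: Project onto [-1, 3].
x_proj = clip(0.385) = 0.385
y_proj = clip(-0.8963) = -0.8963
Step 4: Evaluate f.
f(0.385, -0.8963) = 8.4738


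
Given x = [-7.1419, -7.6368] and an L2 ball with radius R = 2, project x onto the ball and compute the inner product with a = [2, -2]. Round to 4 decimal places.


Step 1: Compute ||x|| (intermediates to 6 decimals).
||x|| = sqrt((-7.1419)^2 + (-7.6368)^2) = 10.455977
Step 2: Project.
Since ||x|| > R, scale = R/||x|| = 2/10.455977 = 0.191278, proj(x) = scale * x
proj(x) = [-1.366088, -1.460752]
Step 3: Dot product.
a^T * proj(x) = 2*(-1.366088) - 2*(-1.460752) = 0.1893


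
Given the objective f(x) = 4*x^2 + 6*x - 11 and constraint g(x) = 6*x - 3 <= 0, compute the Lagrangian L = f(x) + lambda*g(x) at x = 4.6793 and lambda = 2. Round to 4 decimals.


Step 1: Evaluate f(x).
f(4.6793) = 4*4.6793^2 + 6*4.6793 - 11 = 104.6592
Step 2: Evaluate g(x).
g(4.6793) = 6*4.6793 - 3 = 25.0758
Step 3: Compute Lagrangian.
L = 104.6592 + 2*25.0758 = 154.8108


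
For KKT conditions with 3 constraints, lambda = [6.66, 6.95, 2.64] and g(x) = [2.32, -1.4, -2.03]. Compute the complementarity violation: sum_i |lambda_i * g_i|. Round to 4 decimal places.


KKT complementary slackness check:
lambda_1 * g_1 = 6.66 * 2.32 = 15.4512
lambda_2 * g_2 = 6.95 * -1.4 = -9.73
lambda_3 * g_3 = 2.64 * -2.03 = -5.3592
Total violation = 15.4512 + 9.73 + 5.3592 = 30.5404


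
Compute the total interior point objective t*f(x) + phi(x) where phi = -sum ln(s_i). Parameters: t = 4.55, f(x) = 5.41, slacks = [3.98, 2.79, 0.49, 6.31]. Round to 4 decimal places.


Step 1: Compute log-barrier.
ln values: [1.3813, 1.026, -0.7133, 1.8421]
phi = -(1.3813 + 1.026 - 0.7133 + 1.8421) = -3.5361
Step 2: Compute augmented objective.
t*f(x) = 4.55*5.41 = 24.6155
Total = 24.6155 - 3.5361 = 21.0794


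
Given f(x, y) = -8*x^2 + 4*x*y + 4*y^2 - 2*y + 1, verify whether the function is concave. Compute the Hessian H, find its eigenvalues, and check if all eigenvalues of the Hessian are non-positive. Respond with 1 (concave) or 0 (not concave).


The Hessian of f(x,y) = -8*x^2 + 4*x*y + 4*y^2 - 2*y + 1 is:
H = [[-16, 4], [4, 8]]
Trace = -16 + 8 = -8
Determinant = -16*8 - (4)^2 = -144
Discriminant = (-8)^2 - 4*-144 = 640.0
Eigenvalues: lambda_1 = -16.6491, lambda_2 = 8.6491
The function is not concave.

0


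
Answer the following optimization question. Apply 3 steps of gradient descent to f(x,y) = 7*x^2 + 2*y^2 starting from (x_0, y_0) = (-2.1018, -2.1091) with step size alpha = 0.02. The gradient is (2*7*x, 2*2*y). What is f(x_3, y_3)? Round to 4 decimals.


Gradient descent on f(x,y) = 7*x^2 + 2*y^2.
Starting point: (-2.1018, -2.1091), alpha = 0.02
Step 1: grad_x = 2*7*-2.1018 = -29.4252, grad_y = 2*2*-2.1091 = -8.4364
  x_1 = -2.1018 - 0.02*-29.4252 = -1.5133
  y_1 = -2.1091 - 0.02*-8.4364 = -1.9404
Step 2: grad_x = 2*7*-1.5133 = -21.1861, grad_y = 2*2*-1.9404 = -7.7615
  x_2 = -1.5133 - 0.02*-21.1861 = -1.0896
  y_2 = -1.9404 - 0.02*-7.7615 = -1.7851
Step 3: grad_x = 2*7*-1.0896 = -15.254, grad_y = 2*2*-1.7851 = -7.1406
  x_3 = -1.0896 - 0.02*-15.254 = -0.7845
  y_3 = -1.7851 - 0.02*-7.1406 = -1.6423
f(-0.7845, -1.6423) = 7*(-0.7845)^2 + 2*(-1.6423)^2 = 9.7025


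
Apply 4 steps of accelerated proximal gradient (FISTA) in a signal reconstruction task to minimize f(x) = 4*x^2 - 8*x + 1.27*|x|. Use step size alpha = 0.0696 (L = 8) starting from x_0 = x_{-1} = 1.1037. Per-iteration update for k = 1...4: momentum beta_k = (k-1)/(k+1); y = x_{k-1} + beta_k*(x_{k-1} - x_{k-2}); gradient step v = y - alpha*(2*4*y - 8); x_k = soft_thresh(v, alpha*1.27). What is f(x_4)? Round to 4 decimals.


FISTA on f(x) = 4*x^2 - 8*x + 1.27*|x|
L = 8, alpha = 0.0696
Iteration 1: beta = 0.0, y = 1.1037 + 0.0*(1.1037 - 1.1037) = 1.1037
  grad(y) = 0.8296, v = y - alpha*grad = 1.046
  prox(v) = soft_thresh(1.046, 0.0884) = 0.9576
Iteration 2: beta = 0.3333, y = 0.9576 + 0.3333*(0.9576 - 1.1037) = 0.9089
  grad(y) = -0.7291, v = y - alpha*grad = 0.9596
  prox(v) = soft_thresh(0.9596, 0.0884) = 0.8712
Iteration 3: beta = 0.5, y = 0.8712 + 0.5*(0.8712 - 0.9576) = 0.828
  grad(y) = -1.3757, v = y - alpha*grad = 0.9238
  prox(v) = soft_thresh(0.9238, 0.0884) = 0.8354
Iteration 4: beta = 0.6, y = 0.8354 + 0.6*(0.8354 - 0.8712) = 0.8139
  grad(y) = -1.4888, v = y - alpha*grad = 0.9175
  prox(v) = soft_thresh(0.9175, 0.0884) = 0.8291
f(x_4) = 4*0.8291^2 - 8*0.8291 + 1.27*|0.8291| = -2.8302


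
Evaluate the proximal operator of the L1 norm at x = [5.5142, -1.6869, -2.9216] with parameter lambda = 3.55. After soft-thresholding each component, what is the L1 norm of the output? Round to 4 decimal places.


Soft-thresholding with lambda = 3.55:
prox(5.5142) = sign(5.5142)*max(|5.5142| - 3.55, 0) = 1.9642
prox(-1.6869) = sign(-1.6869)*max(|-1.6869| - 3.55, 0) = 0.0
prox(-2.9216) = sign(-2.9216)*max(|-2.9216| - 3.55, 0) = 0.0
prox(x) = [1.9642, 0.0, 0.0]
||prox(x)||_1 = 1.9642 + 0.0 + 0.0 = 1.9642


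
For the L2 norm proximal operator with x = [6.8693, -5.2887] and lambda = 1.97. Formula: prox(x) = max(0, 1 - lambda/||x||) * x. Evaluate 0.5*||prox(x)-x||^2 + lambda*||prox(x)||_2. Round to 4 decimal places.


Step 1: Compute ||x||.
||x|| = 8.6694
Step 2: Compute scaling factor.
scale = max(0, 1 - 1.97/8.6694) = 0.7728
Step 3: prox(x) = [5.3083, -4.0869]
||prox(x)|| = 6.6994
Step 4: Proximal objective.
0.5*||prox-x||^2 = 1.9405
lambda*||prox|| = 13.1978
Total = 15.1382


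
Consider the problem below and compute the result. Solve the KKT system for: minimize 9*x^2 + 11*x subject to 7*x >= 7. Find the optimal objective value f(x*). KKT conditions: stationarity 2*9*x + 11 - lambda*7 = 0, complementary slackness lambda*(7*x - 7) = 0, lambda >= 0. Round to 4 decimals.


Step 1: Try lambda = 0 (constraint inactive).
x_unc = -11/(2*9) = -0.6111
Check: 7*-0.6111 = -4.2777 < 7 -- violated!
Step 2: Constraint must be active: 7*x = 7
x* = 7/7 = 1.0
lambda = (2*9*1.0 + 11)/7 = 4.1429
Step 3: Compute optimal value.
f(x*) = 9*1.0^2 + 11*1.0 = 20.0


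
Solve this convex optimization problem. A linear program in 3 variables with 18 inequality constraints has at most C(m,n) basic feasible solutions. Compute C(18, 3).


Each vertex corresponds to some choice of n active constraints out of m, so the number of vertices is at most C(m, n) = m! / (n!(m-n)!).
m = 18, n = 3
Numerator: 18 * 17 * 16
Denominator: 3! = 6
C(18, 3) = 816


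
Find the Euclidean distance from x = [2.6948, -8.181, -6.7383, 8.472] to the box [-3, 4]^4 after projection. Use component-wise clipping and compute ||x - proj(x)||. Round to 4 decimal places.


Project each component onto [-3, 4].
clip(2.6948) = 2.6948, clip(-8.181) = -3.0, clip(-6.7383) = -3.0, clip(8.472) = 4.0
Projection = [2.6948, -3.0, -3.0, 4.0]
Squared diffs: [0.0, 26.8428, 13.9749, 19.9988]
Distance = sqrt(60.8165) = 7.7985


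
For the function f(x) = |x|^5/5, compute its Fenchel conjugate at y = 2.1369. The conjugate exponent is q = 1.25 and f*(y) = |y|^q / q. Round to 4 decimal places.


The conjugate exponent q satisfies 1/p + 1/q = 1.
p = 5, so q = 5/(5 - 1) = 1.25
|y|^q = 2.1369^1.25 = 2.5836
f*(2.1369) = 2.5836 / 1.25 = 2.0669


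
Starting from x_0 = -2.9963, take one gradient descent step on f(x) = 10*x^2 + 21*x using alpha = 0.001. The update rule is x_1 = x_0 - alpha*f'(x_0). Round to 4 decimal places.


We compute the gradient at x_0 and apply the update.
f'(x) = 20*x + 21
f'(-2.9963) = 20*-2.9963 + 21 = -38.926
x_1 = -2.9963 - 0.001*-38.926 = -2.9574


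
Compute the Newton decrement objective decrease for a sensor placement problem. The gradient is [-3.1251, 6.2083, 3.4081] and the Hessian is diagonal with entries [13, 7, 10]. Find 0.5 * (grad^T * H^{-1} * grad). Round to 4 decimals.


Step 1: H is diagonal, so H^(-1) * g = [-0.2404, 0.8869, 0.3408].
Step 2: g^T H^(-1) g = sum_i g_i^2 / H_ii
  = (-3.1251)^2/13 + (6.2083)^2/7 + (3.4081)^2/10
  = 0.7513 + 5.5061 + 1.1615 = 7.4189
Step 3: Objective decrease = 0.5 * g^T H^(-1) g = 3.7095


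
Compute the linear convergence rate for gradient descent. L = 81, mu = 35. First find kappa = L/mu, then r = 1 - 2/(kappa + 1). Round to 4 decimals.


Step 1: Compute the condition number.
kappa = L/mu = 81/35 = 2.3143
Step 2: Compute the convergence rate.
r = 1 - 2/(kappa + 1) = 1 - 2*mu/(L + mu) = (L - mu)/(L + mu) = 46/116 = 0.3966


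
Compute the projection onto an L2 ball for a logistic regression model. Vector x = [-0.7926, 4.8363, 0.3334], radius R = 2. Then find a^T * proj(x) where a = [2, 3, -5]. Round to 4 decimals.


Step 1: Compute ||x|| (intermediates to 6 decimals).
||x|| = sqrt((-0.7926)^2 + 4.8363^2 + 0.3334^2) = 4.912145
Step 2: Project.
Since ||x|| > R, scale = R/||x|| = 2/4.912145 = 0.407154, proj(x) = scale * x
proj(x) = [-0.32271, 1.969119, 0.135745]
Step 3: Dot product.
a^T * proj(x) = 2*(-0.32271) + 3*1.969119 - 5*0.135745 = 4.5832


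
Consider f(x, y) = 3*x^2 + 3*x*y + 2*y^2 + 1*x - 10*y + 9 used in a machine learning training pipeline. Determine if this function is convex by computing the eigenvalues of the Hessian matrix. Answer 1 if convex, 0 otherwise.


The Hessian of f(x,y) = 3*x^2 + 3*x*y + 2*y^2 + 1*x - 10*y + 9 is:
H = [[6, 3], [3, 4]]
Trace = 6 + 4 = 10
Determinant = 6*4 - (3)^2 = 15
Discriminant = (10)^2 - 4*15 = 40.0
Eigenvalues: lambda_1 = 1.8377, lambda_2 = 8.1623
The function is convex.

1


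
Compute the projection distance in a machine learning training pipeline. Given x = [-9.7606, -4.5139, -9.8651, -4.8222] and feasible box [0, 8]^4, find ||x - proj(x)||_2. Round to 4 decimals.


Project each component onto [0, 8].
clip(-9.7606) = 0.0, clip(-4.5139) = 0.0, clip(-9.8651) = 0.0, clip(-4.8222) = 0.0
Projection = [0.0, 0.0, 0.0, 0.0]
Squared diffs: [95.2693, 20.3753, 97.3202, 23.2536]
Distance = sqrt(236.2184) = 15.3694


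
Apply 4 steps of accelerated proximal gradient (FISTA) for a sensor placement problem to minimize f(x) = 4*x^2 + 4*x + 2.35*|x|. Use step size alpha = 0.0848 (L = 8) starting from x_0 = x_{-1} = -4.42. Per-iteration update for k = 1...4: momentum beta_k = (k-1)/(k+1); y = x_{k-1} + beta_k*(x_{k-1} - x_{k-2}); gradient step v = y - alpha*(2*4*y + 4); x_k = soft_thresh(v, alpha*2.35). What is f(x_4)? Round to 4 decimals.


FISTA on f(x) = 4*x^2 + 4*x + 2.35*|x|
L = 8, alpha = 0.0848
Iteration 1: beta = 0.0, y = -4.42 + 0.0*(-4.42 + 4.42) = -4.42
  grad(y) = -31.36, v = y - alpha*grad = -1.7607
  prox(v) = soft_thresh(-1.7607, 0.1993) = -1.5614
Iteration 2: beta = 0.3333, y = -1.5614 + 0.3333*(-1.5614 + 4.42) = -0.6085
  grad(y) = -0.8682, v = y - alpha*grad = -0.5349
  prox(v) = soft_thresh(-0.5349, 0.1993) = -0.3356
Iteration 3: beta = 0.5, y = -0.3356 + 0.5*(-0.3356 + 1.5614) = 0.2773
  grad(y) = 6.2181, v = y - alpha*grad = -0.25
  prox(v) = soft_thresh(-0.25, 0.1993) = -0.0508
Iteration 4: beta = 0.6, y = -0.0508 + 0.6*(-0.0508 + 0.3356) = 0.1202
  grad(y) = 4.9614, v = y - alpha*grad = -0.3006
  prox(v) = soft_thresh(-0.3006, 0.1993) = -0.1013
f(x_4) = 4*(-0.1013)^2 + 4*(-0.1013) + 2.35*|-0.1013| = -0.1261


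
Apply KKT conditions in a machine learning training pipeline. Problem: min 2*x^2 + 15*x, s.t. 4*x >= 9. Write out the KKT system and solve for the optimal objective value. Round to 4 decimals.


Step 1: Try lambda = 0 (constraint inactive).
x_unc = -15/(2*2) = -3.75
Check: 4*-3.75 = -15.0 < 9 -- violated!
Step 2: Constraint must be active: 4*x = 9
x* = 9/4 = 2.25
lambda = (2*2*2.25 + 15)/4 = 6.0
Step 3: Compute optimal value.
f(x*) = 2*2.25^2 + 15*2.25 = 43.875


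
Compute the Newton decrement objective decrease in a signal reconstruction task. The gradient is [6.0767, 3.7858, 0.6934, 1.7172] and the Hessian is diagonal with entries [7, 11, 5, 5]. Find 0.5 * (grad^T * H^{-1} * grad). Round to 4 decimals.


Step 1: H is diagonal, so H^(-1) * g = [0.8681, 0.3442, 0.1387, 0.3434].
Step 2: g^T H^(-1) g = sum_i g_i^2 / H_ii
  = (6.0767)^2/7 + (3.7858)^2/11 + (0.6934)^2/5 + (1.7172)^2/5
  = 5.2752 + 1.3029 + 0.0962 + 0.5898 = 7.264
Step 3: Objective decrease = 0.5 * g^T H^(-1) g = 3.632


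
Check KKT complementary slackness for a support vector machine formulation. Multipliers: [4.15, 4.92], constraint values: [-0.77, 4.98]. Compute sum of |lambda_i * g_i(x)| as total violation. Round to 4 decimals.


KKT complementary slackness check:
lambda_1 * g_1 = 4.15 * -0.77 = -3.1955
lambda_2 * g_2 = 4.92 * 4.98 = 24.5016
Total violation = 3.1955 + 24.5016 = 27.6971


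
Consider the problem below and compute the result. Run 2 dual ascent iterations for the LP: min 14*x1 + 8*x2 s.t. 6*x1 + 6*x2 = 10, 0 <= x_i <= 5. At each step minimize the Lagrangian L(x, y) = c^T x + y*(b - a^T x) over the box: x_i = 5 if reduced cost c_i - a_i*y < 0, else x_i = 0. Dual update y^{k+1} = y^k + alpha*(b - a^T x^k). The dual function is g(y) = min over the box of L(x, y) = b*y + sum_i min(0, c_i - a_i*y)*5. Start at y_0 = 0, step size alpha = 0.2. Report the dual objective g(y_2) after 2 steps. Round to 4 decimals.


Dual ascent for LP: min 14*x1 + 8*x2, 6*x1 + 6*x2 = 10, 0 <= x_i <= 5
Step 1: y^k = 0.0, reduced costs: (14.0, 8.0)
  x^k = (0.0, 0.0), subgradient = b - a^T x = 10.0
  y^{k+1} = 0.0 + 0.2*10.0 = 2.0
Step 2: y^k = 2.0, reduced costs: (2.0, -4.0)
  x^k = (0.0, 5.0), subgradient = b - a^T x = -20.0
  y^{k+1} = 2.0 + 0.2*-20.0 = -2.0
Dual objective at y_2 = -2.0: reduced costs (26.0, 20.0), box minimizer x = (0.0, 0.0)
g(y_2) = b*y + (c1 - a1*y)*x1 + (c2 - a2*y)*x2 = 10*(-2.0) + 26.0*0.0 + 20.0*0.0 = -20.0 + 0.0 + 0.0 = -20.0


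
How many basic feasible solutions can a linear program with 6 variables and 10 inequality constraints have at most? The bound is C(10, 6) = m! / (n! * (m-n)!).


Each vertex corresponds to some choice of n active constraints out of m, so the number of vertices is at most C(m, n) = m! / (n!(m-n)!).
m = 10, n = 6
Numerator: 10 * 9 * 8 * 7 * 6 * 5
Denominator: 6! = 720
C(10, 6) = 210


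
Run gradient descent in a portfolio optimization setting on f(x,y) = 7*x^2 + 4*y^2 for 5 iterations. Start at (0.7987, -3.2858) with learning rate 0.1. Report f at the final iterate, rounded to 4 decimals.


Gradient descent on f(x,y) = 7*x^2 + 4*y^2.
Starting point: (0.7987, -3.2858), alpha = 0.1
Step 1: grad_x = 2*7*0.7987 = 11.1818, grad_y = 2*4*-3.2858 = -26.2864
  x_1 = 0.7987 - 0.1*11.1818 = -0.3195
  y_1 = -3.2858 - 0.1*-26.2864 = -0.6572
Step 2: grad_x = 2*7*-0.3195 = -4.4727, grad_y = 2*4*-0.6572 = -5.2573
  x_2 = -0.3195 - 0.1*-4.4727 = 0.1278
  y_2 = -0.6572 - 0.1*-5.2573 = -0.1314
Step 3: grad_x = 2*7*0.1278 = 1.7891, grad_y = 2*4*-0.1314 = -1.0515
  x_3 = 0.1278 - 0.1*1.7891 = -0.0511
  y_3 = -0.1314 - 0.1*-1.0515 = -0.0263
Step 4: grad_x = 2*7*-0.0511 = -0.7156, grad_y = 2*4*-0.0263 = -0.2103
  x_4 = -0.0511 - 0.1*-0.7156 = 0.0204
  y_4 = -0.0263 - 0.1*-0.2103 = -0.0053
Step 5: grad_x = 2*7*0.0204 = 0.2863, grad_y = 2*4*-0.0053 = -0.0421
  x_5 = 0.0204 - 0.1*0.2863 = -0.0082
  y_5 = -0.0053 - 0.1*-0.0421 = -0.0011
f(-0.0082, -0.0011) = 7*(-0.0082)^2 + 4*(-0.0011)^2 = 0.0005


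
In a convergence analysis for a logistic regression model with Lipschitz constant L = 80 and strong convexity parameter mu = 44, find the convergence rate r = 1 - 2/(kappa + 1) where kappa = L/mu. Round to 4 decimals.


Step 1: Compute the condition number.
kappa = L/mu = 80/44 = 1.8182
Step 2: Compute the convergence rate.
r = 1 - 2/(kappa + 1) = 1 - 2*mu/(L + mu) = (L - mu)/(L + mu) = 36/124 = 0.2903


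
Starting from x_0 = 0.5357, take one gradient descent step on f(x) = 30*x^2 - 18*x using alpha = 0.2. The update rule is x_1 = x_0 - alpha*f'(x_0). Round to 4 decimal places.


We compute the gradient at x_0 and apply the update.
f'(x) = 60*x - 18
f'(0.5357) = 60*0.5357 - 18 = 14.142
x_1 = 0.5357 - 0.2*14.142 = -2.2927


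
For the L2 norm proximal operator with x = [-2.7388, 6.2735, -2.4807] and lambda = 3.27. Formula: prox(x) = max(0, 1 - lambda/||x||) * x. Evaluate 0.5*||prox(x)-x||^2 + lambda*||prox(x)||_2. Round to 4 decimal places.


Step 1: Compute ||x||.
||x|| = 7.2809
Step 2: Compute scaling factor.
scale = max(0, 1 - 3.27/7.2809) = 0.5509
Step 3: prox(x) = [-1.5088, 3.4559, -1.3666]
||prox(x)|| = 4.0109
Step 4: Proximal objective.
0.5*||prox-x||^2 = 5.3465
lambda*||prox|| = 13.1156
Total = 18.4621


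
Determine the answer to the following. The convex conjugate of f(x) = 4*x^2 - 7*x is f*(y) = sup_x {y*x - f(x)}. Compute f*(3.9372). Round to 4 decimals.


f*(y) = sup_x {y*x - a*x^2 - b*x} = sup_x {(y-b)*x - a*x^2}
FOC: (y - b) - 2a*x = 0 => x* = (y - b)/(2a)
x* = (3.9372 + 7)/(2*4) = 1.3672
f*(3.9372) = (y-b)^2/(4a) = (3.9372 + 7)^2/(4*4)
= 119.6223/16 = 7.4764


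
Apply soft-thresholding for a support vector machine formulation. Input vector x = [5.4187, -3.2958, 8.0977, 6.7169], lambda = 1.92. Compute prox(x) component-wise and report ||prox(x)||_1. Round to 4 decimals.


Soft-thresholding with lambda = 1.92:
prox(5.4187) = sign(5.4187)*max(|5.4187| - 1.92, 0) = 3.4987
prox(-3.2958) = sign(-3.2958)*max(|-3.2958| - 1.92, 0) = -1.3758
prox(8.0977) = sign(8.0977)*max(|8.0977| - 1.92, 0) = 6.1777
prox(6.7169) = sign(6.7169)*max(|6.7169| - 1.92, 0) = 4.7969
prox(x) = [3.4987, -1.3758, 6.1777, 4.7969]
||prox(x)||_1 = 3.4987 + 1.3758 + 6.1777 + 4.7969 = 15.8491


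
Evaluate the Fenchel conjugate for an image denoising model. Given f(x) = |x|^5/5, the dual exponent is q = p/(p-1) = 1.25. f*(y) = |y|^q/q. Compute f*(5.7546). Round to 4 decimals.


The conjugate exponent q satisfies 1/p + 1/q = 1.
p = 5, so q = 5/(5 - 1) = 1.25
|y|^q = 5.7546^1.25 = 8.9129
f*(5.7546) = 8.9129 / 1.25 = 7.1303


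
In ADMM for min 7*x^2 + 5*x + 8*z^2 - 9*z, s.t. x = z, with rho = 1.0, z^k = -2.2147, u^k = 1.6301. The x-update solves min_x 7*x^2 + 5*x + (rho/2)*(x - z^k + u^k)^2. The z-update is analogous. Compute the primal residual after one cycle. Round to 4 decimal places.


ADMM iteration with rho = 1.0, z^k = -2.2147, u^k = 1.6301
Step 1: x-update.
Minimize 7*x^2 + 5*x + (1.0/2)*(x + 2.2147 + 1.6301)^2
FOC: (2*7 + 1.0)*x = -5 + 1.0*(-2.2147 - 1.6301)
x^{k+1} = -0.5897
Step 2: z-update.
Minimize 8*z^2 - 9*z + (1.0/2)*(-0.5897 - z + 1.6301)^2
FOC: (2*8 + 1.0)*z = 9 + 1.0*(-0.5897 + 1.6301)
z^{k+1} = 0.5906
Step 3: u-update.
u^{k+1} = 1.6301 - 0.5897 - 0.5906 = 0.4498
Step 4: Primal residual = |-0.5897 - 0.5906| = 1.1803


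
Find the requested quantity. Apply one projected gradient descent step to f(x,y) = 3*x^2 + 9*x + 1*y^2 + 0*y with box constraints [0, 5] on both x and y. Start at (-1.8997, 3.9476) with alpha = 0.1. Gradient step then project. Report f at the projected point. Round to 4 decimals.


Step 1: Compute gradient at (-1.8997, 3.9476).
grad_x = 2*3*-1.8997 + 9 = -2.3982
grad_y = 2*1*3.9476 + 0 = 7.8952
Step 2: Gradient step.
x_raw = -1.8997 - 0.1*-2.3982 = -1.6599
y_raw = 3.9476 - 0.1*7.8952 = 3.1581
Step 3: Project onto [0, 5].
x_proj = clip(-1.6599) = 0.0
y_proj = clip(3.1581) = 3.1581
Step 4: Evaluate f.
f(0.0, 3.1581) = 9.9735


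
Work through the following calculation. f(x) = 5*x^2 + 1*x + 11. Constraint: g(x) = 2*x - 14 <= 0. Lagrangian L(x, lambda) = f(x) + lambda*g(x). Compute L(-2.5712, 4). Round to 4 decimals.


Step 1: Evaluate f(x).
f(-2.5712) = 5*(-2.5712)^2 + 1*(-2.5712) + 11 = 41.4841
Step 2: Evaluate g(x).
g(-2.5712) = 2*-2.5712 - 14 = -19.1424
Step 3: Compute Lagrangian.
L = 41.4841 + 4*-19.1424 = -35.0855


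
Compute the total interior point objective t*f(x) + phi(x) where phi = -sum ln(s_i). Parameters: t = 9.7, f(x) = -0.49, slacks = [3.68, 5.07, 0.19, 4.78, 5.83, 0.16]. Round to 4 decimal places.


Step 1: Compute log-barrier.
ln values: [1.3029, 1.6233, -1.6607, 1.5644, 1.763, -1.8326]
phi = -(1.3029 + 1.6233 - 1.6607 + 1.5644 + 1.763 - 1.8326) = -2.7604
Step 2: Compute augmented objective.
t*f(x) = 9.7*-0.49 = -4.753
Total = -4.753 - 2.7604 = -7.5134


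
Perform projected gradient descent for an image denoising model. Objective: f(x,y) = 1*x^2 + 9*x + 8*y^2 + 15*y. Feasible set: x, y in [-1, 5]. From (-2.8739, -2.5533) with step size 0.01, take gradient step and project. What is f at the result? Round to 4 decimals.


Step 1: Compute gradient at (-2.8739, -2.5533).
grad_x = 2*1*-2.8739 + 9 = 3.2522
grad_y = 2*8*-2.5533 + 15 = -25.8528
Step 2: Gradient step.
x_raw = -2.8739 - 0.01*3.2522 = -2.9064
y_raw = -2.5533 - 0.01*-25.8528 = -2.2948
Step 3: Project onto [-1, 5].
x_proj = clip(-2.9064) = -1.0
y_proj = clip(-2.2948) = -1.0
Step 4: Evaluate f.
f(-1.0, -1.0) = -15.0


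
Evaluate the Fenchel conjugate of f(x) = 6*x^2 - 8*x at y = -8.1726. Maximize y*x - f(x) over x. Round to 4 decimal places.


f*(y) = sup_x {y*x - a*x^2 - b*x} = sup_x {(y-b)*x - a*x^2}
FOC: (y - b) - 2a*x = 0 => x* = (y - b)/(2a)
x* = (-8.1726 + 8)/(2*6) = -0.0144
f*(-8.1726) = (y-b)^2/(4a) = (-8.1726 + 8)^2/(4*6)
= 0.0298/24 = 0.0012


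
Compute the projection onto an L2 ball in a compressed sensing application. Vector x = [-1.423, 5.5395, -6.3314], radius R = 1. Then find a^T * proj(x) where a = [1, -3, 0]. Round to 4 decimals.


Step 1: Compute ||x|| (intermediates to 6 decimals).
||x|| = sqrt((-1.423)^2 + 5.5395^2 + (-6.3314)^2) = 8.532152
Step 2: Project.
Since ||x|| > R, scale = R/||x|| = 1/8.532152 = 0.117204, proj(x) = scale * x
proj(x) = [-0.166781, 0.649252, -0.742065]
Step 3: Dot product.
a^T * proj(x) = 1*(-0.166781) - 3*0.649252 + 0*(-0.742065) = -2.1145


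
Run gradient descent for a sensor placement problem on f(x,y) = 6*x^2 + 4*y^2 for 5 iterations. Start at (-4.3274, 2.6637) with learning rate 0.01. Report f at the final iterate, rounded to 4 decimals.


Gradient descent on f(x,y) = 6*x^2 + 4*y^2.
Starting point: (-4.3274, 2.6637), alpha = 0.01
Step 1: grad_x = 2*6*-4.3274 = -51.9288, grad_y = 2*4*2.6637 = 21.3096
  x_1 = -4.3274 - 0.01*-51.9288 = -3.8081
  y_1 = 2.6637 - 0.01*21.3096 = 2.4506
Step 2: grad_x = 2*6*-3.8081 = -45.6973, grad_y = 2*4*2.4506 = 19.6048
  x_2 = -3.8081 - 0.01*-45.6973 = -3.3511
  y_2 = 2.4506 - 0.01*19.6048 = 2.2546
Step 3: grad_x = 2*6*-3.3511 = -40.2137, grad_y = 2*4*2.2546 = 18.0364
  x_3 = -3.3511 - 0.01*-40.2137 = -2.949
  y_3 = 2.2546 - 0.01*18.0364 = 2.0742
Step 4: grad_x = 2*6*-2.949 = -35.388, grad_y = 2*4*2.0742 = 16.5935
  x_4 = -2.949 - 0.01*-35.388 = -2.5951
  y_4 = 2.0742 - 0.01*16.5935 = 1.9083
Step 5: grad_x = 2*6*-2.5951 = -31.1415, grad_y = 2*4*1.9083 = 15.266
  x_5 = -2.5951 - 0.01*-31.1415 = -2.2837
  y_5 = 1.9083 - 0.01*15.266 = 1.7556
f(-2.2837, 1.7556) = 6*(-2.2837)^2 + 4*1.7556^2 = 43.6204


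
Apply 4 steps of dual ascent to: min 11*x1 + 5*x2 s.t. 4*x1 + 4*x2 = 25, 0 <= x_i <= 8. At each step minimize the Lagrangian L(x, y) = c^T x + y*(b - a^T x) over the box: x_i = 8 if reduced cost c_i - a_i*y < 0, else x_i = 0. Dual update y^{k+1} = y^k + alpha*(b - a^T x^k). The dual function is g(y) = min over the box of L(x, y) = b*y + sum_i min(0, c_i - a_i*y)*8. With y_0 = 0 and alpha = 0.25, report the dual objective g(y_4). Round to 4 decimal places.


Dual ascent for LP: min 11*x1 + 5*x2, 4*x1 + 4*x2 = 25, 0 <= x_i <= 8
Step 1: y^k = 0.0, reduced costs: (11.0, 5.0)
  x^k = (0.0, 0.0), subgradient = b - a^T x = 25.0
  y^{k+1} = 0.0 + 0.25*25.0 = 6.25
Step 2: y^k = 6.25, reduced costs: (-14.0, -20.0)
  x^k = (8.0, 8.0), subgradient = b - a^T x = -39.0
  y^{k+1} = 6.25 + 0.25*-39.0 = -3.5
Step 3: y^k = -3.5, reduced costs: (25.0, 19.0)
  x^k = (0.0, 0.0), subgradient = b - a^T x = 25.0
  y^{k+1} = -3.5 + 0.25*25.0 = 2.75
Step 4: y^k = 2.75, reduced costs: (0.0, -6.0)
  x^k = (0.0, 8.0), subgradient = b - a^T x = -7.0
  y^{k+1} = 2.75 + 0.25*-7.0 = 1.0
Dual objective at y_4 = 1.0: reduced costs (7.0, 1.0), box minimizer x = (0.0, 0.0)
g(y_4) = b*y + (c1 - a1*y)*x1 + (c2 - a2*y)*x2 = 25*1.0 + 7.0*0.0 + 1.0*0.0 = 25.0 + 0.0 + 0.0 = 25.0


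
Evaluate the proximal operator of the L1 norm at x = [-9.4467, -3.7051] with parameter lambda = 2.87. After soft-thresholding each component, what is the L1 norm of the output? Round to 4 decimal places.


Soft-thresholding with lambda = 2.87:
prox(-9.4467) = sign(-9.4467)*max(|-9.4467| - 2.87, 0) = -6.5767
prox(-3.7051) = sign(-3.7051)*max(|-3.7051| - 2.87, 0) = -0.8351
prox(x) = [-6.5767, -0.8351]
||prox(x)||_1 = 6.5767 + 0.8351 = 7.4118


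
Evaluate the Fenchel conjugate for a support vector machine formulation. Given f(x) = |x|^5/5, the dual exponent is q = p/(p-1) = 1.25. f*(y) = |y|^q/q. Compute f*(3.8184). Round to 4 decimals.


The conjugate exponent q satisfies 1/p + 1/q = 1.
p = 5, so q = 5/(5 - 1) = 1.25
|y|^q = 3.8184^1.25 = 5.3377
f*(3.8184) = 5.3377 / 1.25 = 4.2701


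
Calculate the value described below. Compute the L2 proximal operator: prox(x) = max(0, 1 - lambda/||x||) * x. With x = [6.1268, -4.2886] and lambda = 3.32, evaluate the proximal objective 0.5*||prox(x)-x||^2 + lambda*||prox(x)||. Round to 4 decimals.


Step 1: Compute ||x||.
||x|| = 7.4786
Step 2: Compute scaling factor.
scale = max(0, 1 - 3.32/7.4786) = 0.5561
Step 3: prox(x) = [3.4069, -2.3848]
||prox(x)|| = 4.1586
Step 4: Proximal objective.
0.5*||prox-x||^2 = 5.5112
lambda*||prox|| = 13.8066
Total = 19.3178


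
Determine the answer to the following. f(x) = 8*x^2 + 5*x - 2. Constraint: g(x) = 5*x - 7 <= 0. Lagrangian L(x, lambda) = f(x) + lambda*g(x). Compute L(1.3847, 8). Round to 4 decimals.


Step 1: Evaluate f(x).
f(1.3847) = 8*1.3847^2 + 5*1.3847 - 2 = 20.2627
Step 2: Evaluate g(x).
g(1.3847) = 5*1.3847 - 7 = -0.0765
Step 3: Compute Lagrangian.
L = 20.2627 + 8*-0.0765 = 19.6507


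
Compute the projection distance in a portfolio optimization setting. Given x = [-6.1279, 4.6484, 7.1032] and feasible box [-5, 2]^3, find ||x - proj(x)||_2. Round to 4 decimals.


Project each component onto [-5, 2].
clip(-6.1279) = -5.0, clip(4.6484) = 2.0, clip(7.1032) = 2.0
Projection = [-5.0, 2.0, 2.0]
Squared diffs: [1.2722, 7.014, 26.0427]
Distance = sqrt(34.3289) = 5.8591


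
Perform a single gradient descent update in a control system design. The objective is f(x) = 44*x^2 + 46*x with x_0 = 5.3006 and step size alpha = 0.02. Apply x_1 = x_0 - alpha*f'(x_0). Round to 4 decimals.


We compute the gradient at x_0 and apply the update.
f'(x) = 88*x + 46
f'(5.3006) = 88*5.3006 + 46 = 512.4528
x_1 = 5.3006 - 0.02*512.4528 = -4.9485


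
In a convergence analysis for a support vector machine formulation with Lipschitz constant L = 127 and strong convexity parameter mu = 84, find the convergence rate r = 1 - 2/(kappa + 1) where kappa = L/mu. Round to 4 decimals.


Step 1: Compute the condition number.
kappa = L/mu = 127/84 = 1.5119
Step 2: Compute the convergence rate.
r = 1 - 2/(kappa + 1) = 1 - 2*mu/(L + mu) = (L - mu)/(L + mu) = 43/211 = 0.2038


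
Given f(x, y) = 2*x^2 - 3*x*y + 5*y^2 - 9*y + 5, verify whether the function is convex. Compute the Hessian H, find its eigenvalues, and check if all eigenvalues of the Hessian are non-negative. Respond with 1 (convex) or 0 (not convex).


The Hessian of f(x,y) = 2*x^2 - 3*x*y + 5*y^2 - 9*y + 5 is:
H = [[4, -3], [-3, 10]]
Trace = 4 + 10 = 14
Determinant = 4*10 - (-3)^2 = 31
Discriminant = (14)^2 - 4*31 = 72.0
Eigenvalues: lambda_1 = 2.7574, lambda_2 = 11.2426
The function is convex.

1


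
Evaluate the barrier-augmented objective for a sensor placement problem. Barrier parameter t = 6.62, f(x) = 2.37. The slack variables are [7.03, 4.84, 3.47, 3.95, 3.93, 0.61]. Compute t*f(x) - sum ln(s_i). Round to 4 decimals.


Step 1: Compute log-barrier.
ln values: [1.9502, 1.5769, 1.2442, 1.3737, 1.3686, -0.4943]
phi = -(1.9502 + 1.5769 + 1.2442 + 1.3737 + 1.3686 - 0.4943) = -7.0193
Step 2: Compute augmented objective.
t*f(x) = 6.62*2.37 = 15.6894
Total = 15.6894 - 7.0193 = 8.6701


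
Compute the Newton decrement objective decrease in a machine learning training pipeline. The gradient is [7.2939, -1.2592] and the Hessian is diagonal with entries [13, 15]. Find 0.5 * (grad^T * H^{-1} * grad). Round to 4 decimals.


Step 1: H is diagonal, so H^(-1) * g = [0.5611, -0.0839].
Step 2: g^T H^(-1) g = sum_i g_i^2 / H_ii
  = (7.2939)^2/13 + (-1.2592)^2/15
  = 4.0924 + 0.1057 = 4.1981
Step 3: Objective decrease = 0.5 * g^T H^(-1) g = 2.099


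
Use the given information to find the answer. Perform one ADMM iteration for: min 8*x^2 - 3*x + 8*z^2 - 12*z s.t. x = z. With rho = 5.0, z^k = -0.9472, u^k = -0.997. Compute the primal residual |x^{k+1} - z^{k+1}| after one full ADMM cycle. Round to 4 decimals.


ADMM iteration with rho = 5.0, z^k = -0.9472, u^k = -0.997
Step 1: x-update.
Minimize 8*x^2 - 3*x + (5.0/2)*(x + 0.9472 - 0.997)^2
FOC: (2*8 + 5.0)*x = 3 + 5.0*(-0.9472 + 0.997)
x^{k+1} = 0.1547
Step 2: z-update.
Minimize 8*z^2 - 12*z + (5.0/2)*(0.1547 - z - 0.997)^2
FOC: (2*8 + 5.0)*z = 12 + 5.0*(0.1547 - 0.997)
z^{k+1} = 0.3709
Step 3: u-update.
u^{k+1} = -0.997 + 0.1547 - 0.3709 = -1.2132
Step 4: Primal residual = |0.1547 - 0.3709| = 0.2162


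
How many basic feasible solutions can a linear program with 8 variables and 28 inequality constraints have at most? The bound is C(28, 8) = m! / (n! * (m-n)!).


Each vertex corresponds to some choice of n active constraints out of m, so the number of vertices is at most C(m, n) = m! / (n!(m-n)!).
m = 28, n = 8
Numerator: 28 * 27 * 26 * 25 * 24 * 23 * 22 * 21
Denominator: 8! = 40320
C(28, 8) = 3108105


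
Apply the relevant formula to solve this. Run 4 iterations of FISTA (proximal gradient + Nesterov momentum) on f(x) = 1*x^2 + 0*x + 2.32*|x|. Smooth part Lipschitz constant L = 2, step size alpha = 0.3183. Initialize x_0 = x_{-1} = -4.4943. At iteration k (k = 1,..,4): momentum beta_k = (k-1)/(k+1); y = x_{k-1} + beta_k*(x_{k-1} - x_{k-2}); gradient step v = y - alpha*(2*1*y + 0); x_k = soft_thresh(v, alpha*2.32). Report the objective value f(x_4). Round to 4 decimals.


FISTA on f(x) = 1*x^2 + 0*x + 2.32*|x|
L = 2, alpha = 0.3183
Iteration 1: beta = 0.0, y = -4.4943 + 0.0*(-4.4943 + 4.4943) = -4.4943
  grad(y) = -8.9886, v = y - alpha*grad = -1.6332
  prox(v) = soft_thresh(-1.6332, 0.7385) = -0.8948
Iteration 2: beta = 0.3333, y = -0.8948 + 0.3333*(-0.8948 + 4.4943) = 0.3051
  grad(y) = 0.6101, v = y - alpha*grad = 0.1109
  prox(v) = soft_thresh(0.1109, 0.7385) = 0.0
Iteration 3: beta = 0.5, y = 0.0 + 0.5*(0.0 + 0.8948) = 0.4474
  grad(y) = 0.8948, v = y - alpha*grad = 0.1626
  prox(v) = soft_thresh(0.1626, 0.7385) = 0.0
Iteration 4: beta = 0.6, y = 0.0 + 0.6*(0.0 - 0.0) = 0.0
  grad(y) = 0.0, v = y - alpha*grad = 0.0
  prox(v) = soft_thresh(0.0, 0.7385) = 0.0
f(x_4) = 1*0.0^2 + 0*0.0 + 2.32*|0.0| = 0.0


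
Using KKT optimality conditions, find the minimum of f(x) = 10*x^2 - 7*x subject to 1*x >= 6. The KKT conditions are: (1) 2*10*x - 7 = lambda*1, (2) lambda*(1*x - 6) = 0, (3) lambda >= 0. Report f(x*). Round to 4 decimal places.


Step 1: Try lambda = 0 (constraint inactive).
x_unc = 7/(2*10) = 0.35
Check: 1*0.35 = 0.35 < 6 -- violated!
Step 2: Constraint must be active: 1*x = 6
x* = 6/1 = 6.0
lambda = (2*10*6.0 - 7)/1 = 113.0
Step 3: Compute optimal value.
f(x*) = 10*6.0^2 - 7*6.0 = 318.0


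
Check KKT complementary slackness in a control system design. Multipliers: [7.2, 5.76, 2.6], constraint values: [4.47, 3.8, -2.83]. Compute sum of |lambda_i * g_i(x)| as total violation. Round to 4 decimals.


KKT complementary slackness check:
lambda_1 * g_1 = 7.2 * 4.47 = 32.184
lambda_2 * g_2 = 5.76 * 3.8 = 21.888
lambda_3 * g_3 = 2.6 * -2.83 = -7.358
Total violation = 32.184 + 21.888 + 7.358 = 61.43


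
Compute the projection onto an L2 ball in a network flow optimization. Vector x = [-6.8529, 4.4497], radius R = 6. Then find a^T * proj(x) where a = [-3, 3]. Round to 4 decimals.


Step 1: Compute ||x|| (intermediates to 6 decimals).
||x|| = sqrt((-6.8529)^2 + 4.4497^2) = 8.170806
Step 2: Project.
Since ||x|| > R, scale = R/||x|| = 6/8.170806 = 0.734322, proj(x) = scale * x
proj(x) = [-5.032235, 3.267513]
Step 3: Dot product.
a^T * proj(x) = -3*(-5.032235) + 3*3.267513 = 24.8992


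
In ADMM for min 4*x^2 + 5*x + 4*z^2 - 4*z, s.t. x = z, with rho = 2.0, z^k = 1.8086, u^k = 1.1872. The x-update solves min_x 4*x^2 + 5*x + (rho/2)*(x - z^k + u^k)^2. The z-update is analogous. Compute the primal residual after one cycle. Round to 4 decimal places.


ADMM iteration with rho = 2.0, z^k = 1.8086, u^k = 1.1872
Step 1: x-update.
Minimize 4*x^2 + 5*x + (2.0/2)*(x - 1.8086 + 1.1872)^2
FOC: (2*4 + 2.0)*x = -5 + 2.0*(1.8086 - 1.1872)
x^{k+1} = -0.3757
Step 2: z-update.
Minimize 4*z^2 - 4*z + (2.0/2)*(-0.3757 - z + 1.1872)^2
FOC: (2*4 + 2.0)*z = 4 + 2.0*(-0.3757 + 1.1872)
z^{k+1} = 0.5623
Step 3: u-update.
u^{k+1} = 1.1872 - 0.3757 - 0.5623 = 0.2492
Step 4: Primal residual = |-0.3757 - 0.5623| = 0.938


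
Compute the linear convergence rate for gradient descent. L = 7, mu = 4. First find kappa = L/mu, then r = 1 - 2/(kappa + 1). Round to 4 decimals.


Step 1: Compute the condition number.
kappa = L/mu = 7/4 = 1.75
Step 2: Compute the convergence rate.
r = 1 - 2/(kappa + 1) = 1 - 2*mu/(L + mu) = (L - mu)/(L + mu) = 3/11 = 0.2727


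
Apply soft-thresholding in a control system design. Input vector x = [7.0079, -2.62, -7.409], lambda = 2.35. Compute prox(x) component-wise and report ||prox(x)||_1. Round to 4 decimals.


Soft-thresholding with lambda = 2.35:
prox(7.0079) = sign(7.0079)*max(|7.0079| - 2.35, 0) = 4.6579
prox(-2.62) = sign(-2.62)*max(|-2.62| - 2.35, 0) = -0.27
prox(-7.409) = sign(-7.409)*max(|-7.409| - 2.35, 0) = -5.059
prox(x) = [4.6579, -0.27, -5.059]
||prox(x)||_1 = 4.6579 + 0.27 + 5.059 = 9.9869


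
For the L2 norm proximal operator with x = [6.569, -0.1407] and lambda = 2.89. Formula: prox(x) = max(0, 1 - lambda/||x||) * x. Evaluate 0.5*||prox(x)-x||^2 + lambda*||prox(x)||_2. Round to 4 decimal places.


Step 1: Compute ||x||.
||x|| = 6.5705
Step 2: Compute scaling factor.
scale = max(0, 1 - 2.89/6.5705) = 0.5602
Step 3: prox(x) = [3.6797, -0.0788]
||prox(x)|| = 3.6805
Step 4: Proximal objective.
0.5*||prox-x||^2 = 4.1761
lambda*||prox|| = 10.6366
Total = 14.8127


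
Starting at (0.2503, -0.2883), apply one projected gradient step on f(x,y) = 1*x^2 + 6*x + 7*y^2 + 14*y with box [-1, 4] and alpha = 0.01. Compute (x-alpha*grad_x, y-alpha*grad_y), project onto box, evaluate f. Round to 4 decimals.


Step 1: Compute gradient at (0.2503, -0.2883).
grad_x = 2*1*0.2503 + 6 = 6.5006
grad_y = 2*7*-0.2883 + 14 = 9.9638
Step 2: Gradient step.
x_raw = 0.2503 - 0.01*6.5006 = 0.1853
y_raw = -0.2883 - 0.01*9.9638 = -0.3879
Step 3: Project onto [-1, 4].
x_proj = clip(0.1853) = 0.1853
y_proj = clip(-0.3879) = -0.3879
Step 4: Evaluate f.
f(0.1853, -0.3879) = -3.2316


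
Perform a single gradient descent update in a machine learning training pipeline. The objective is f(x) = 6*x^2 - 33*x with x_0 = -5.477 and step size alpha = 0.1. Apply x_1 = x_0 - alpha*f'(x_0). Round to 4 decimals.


We compute the gradient at x_0 and apply the update.
f'(x) = 12*x - 33
f'(-5.477) = 12*-5.477 - 33 = -98.724
x_1 = -5.477 - 0.1*-98.724 = 4.3954


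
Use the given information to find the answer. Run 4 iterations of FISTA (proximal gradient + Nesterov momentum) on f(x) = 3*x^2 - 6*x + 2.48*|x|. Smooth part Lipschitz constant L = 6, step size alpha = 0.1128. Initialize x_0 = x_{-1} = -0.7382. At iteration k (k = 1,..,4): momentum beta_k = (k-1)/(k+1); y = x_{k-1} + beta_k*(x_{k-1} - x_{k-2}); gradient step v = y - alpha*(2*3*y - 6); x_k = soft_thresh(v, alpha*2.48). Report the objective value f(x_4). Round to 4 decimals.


FISTA on f(x) = 3*x^2 - 6*x + 2.48*|x|
L = 6, alpha = 0.1128
Iteration 1: beta = 0.0, y = -0.7382 + 0.0*(-0.7382 + 0.7382) = -0.7382
  grad(y) = -10.4292, v = y - alpha*grad = 0.4382
  prox(v) = soft_thresh(0.4382, 0.2797) = 0.1585
Iteration 2: beta = 0.3333, y = 0.1585 + 0.3333*(0.1585 + 0.7382) = 0.4574
  grad(y) = -3.2558, v = y - alpha*grad = 0.8246
  prox(v) = soft_thresh(0.8246, 0.2797) = 0.5449
Iteration 3: beta = 0.5, y = 0.5449 + 0.5*(0.5449 - 0.1585) = 0.7381
  grad(y) = -1.5715, v = y - alpha*grad = 0.9153
  prox(v) = soft_thresh(0.9153, 0.2797) = 0.6356
Iteration 4: beta = 0.6, y = 0.6356 + 0.6*(0.6356 - 0.5449) = 0.69
  grad(y) = -1.8598, v = y - alpha*grad = 0.8998
  prox(v) = soft_thresh(0.8998, 0.2797) = 0.6201
f(x_4) = 3*0.6201^2 - 6*0.6201 + 2.48*|0.6201| = -1.0292


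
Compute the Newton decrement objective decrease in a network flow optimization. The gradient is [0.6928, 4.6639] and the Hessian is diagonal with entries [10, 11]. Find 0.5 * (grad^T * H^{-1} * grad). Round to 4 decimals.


Step 1: H is diagonal, so H^(-1) * g = [0.0693, 0.424].
Step 2: g^T H^(-1) g = sum_i g_i^2 / H_ii
  = (0.6928)^2/10 + (4.6639)^2/11
  = 0.048 + 1.9775 = 2.0254
Step 3: Objective decrease = 0.5 * g^T H^(-1) g = 1.0127


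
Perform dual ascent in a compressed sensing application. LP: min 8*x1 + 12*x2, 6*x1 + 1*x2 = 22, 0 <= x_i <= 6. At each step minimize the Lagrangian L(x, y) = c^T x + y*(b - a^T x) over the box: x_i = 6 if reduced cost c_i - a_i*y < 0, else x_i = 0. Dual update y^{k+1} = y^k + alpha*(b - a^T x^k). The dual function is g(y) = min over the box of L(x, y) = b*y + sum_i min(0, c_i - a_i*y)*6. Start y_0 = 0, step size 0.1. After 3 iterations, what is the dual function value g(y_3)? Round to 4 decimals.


Dual ascent for LP: min 8*x1 + 12*x2, 6*x1 + 1*x2 = 22, 0 <= x_i <= 6
Step 1: y^k = 0.0, reduced costs: (8.0, 12.0)
  x^k = (0.0, 0.0), subgradient = b - a^T x = 22.0
  y^{k+1} = 0.0 + 0.1*22.0 = 2.2
Step 2: y^k = 2.2, reduced costs: (-5.2, 9.8)
  x^k = (6.0, 0.0), subgradient = b - a^T x = -14.0
  y^{k+1} = 2.2 + 0.1*-14.0 = 0.8
Step 3: y^k = 0.8, reduced costs: (3.2, 11.2)
  x^k = (0.0, 0.0), subgradient = b - a^T x = 22.0
  y^{k+1} = 0.8 + 0.1*22.0 = 3.0
Dual objective at y_3 = 3.0: reduced costs (-10.0, 9.0), box minimizer x = (6.0, 0.0)
g(y_3) = b*y + (c1 - a1*y)*x1 + (c2 - a2*y)*x2 = 22*3.0 + (-10.0)*6.0 + 9.0*0.0 = 66.0 - 60.0 + 0.0 = 6.0
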